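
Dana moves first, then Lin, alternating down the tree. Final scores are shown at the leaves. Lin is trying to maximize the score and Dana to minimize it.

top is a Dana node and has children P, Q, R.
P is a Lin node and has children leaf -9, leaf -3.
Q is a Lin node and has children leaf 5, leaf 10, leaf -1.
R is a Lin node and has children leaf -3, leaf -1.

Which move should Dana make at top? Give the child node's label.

P

P (Lin): max(-9, -3) = -3
Q (Lin): max(5, 10, -1) = 10
R (Lin): max(-3, -1) = -1
top (Dana): min(-3, 10, -1) = -3
Dana at top wants the lowest of {P=-3, Q=10, R=-1}, so chooses P.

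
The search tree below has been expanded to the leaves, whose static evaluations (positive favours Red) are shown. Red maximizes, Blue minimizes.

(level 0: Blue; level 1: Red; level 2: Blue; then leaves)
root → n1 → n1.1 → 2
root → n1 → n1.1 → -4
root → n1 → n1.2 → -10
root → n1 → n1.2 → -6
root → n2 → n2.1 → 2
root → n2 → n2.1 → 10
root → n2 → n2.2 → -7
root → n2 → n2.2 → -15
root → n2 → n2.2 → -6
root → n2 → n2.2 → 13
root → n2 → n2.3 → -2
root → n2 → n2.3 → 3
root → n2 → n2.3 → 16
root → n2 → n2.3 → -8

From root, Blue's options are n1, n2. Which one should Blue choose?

n1.1 (Blue): min(2, -4) = -4
n1.2 (Blue): min(-10, -6) = -10
n1 (Red): max(-4, -10) = -4
n2.1 (Blue): min(2, 10) = 2
n2.2 (Blue): min(-7, -15, -6, 13) = -15
n2.3 (Blue): min(-2, 3, 16, -8) = -8
n2 (Red): max(2, -15, -8) = 2
root (Blue): min(-4, 2) = -4
Blue at root wants the lowest of {n1=-4, n2=2}, so chooses n1.

n1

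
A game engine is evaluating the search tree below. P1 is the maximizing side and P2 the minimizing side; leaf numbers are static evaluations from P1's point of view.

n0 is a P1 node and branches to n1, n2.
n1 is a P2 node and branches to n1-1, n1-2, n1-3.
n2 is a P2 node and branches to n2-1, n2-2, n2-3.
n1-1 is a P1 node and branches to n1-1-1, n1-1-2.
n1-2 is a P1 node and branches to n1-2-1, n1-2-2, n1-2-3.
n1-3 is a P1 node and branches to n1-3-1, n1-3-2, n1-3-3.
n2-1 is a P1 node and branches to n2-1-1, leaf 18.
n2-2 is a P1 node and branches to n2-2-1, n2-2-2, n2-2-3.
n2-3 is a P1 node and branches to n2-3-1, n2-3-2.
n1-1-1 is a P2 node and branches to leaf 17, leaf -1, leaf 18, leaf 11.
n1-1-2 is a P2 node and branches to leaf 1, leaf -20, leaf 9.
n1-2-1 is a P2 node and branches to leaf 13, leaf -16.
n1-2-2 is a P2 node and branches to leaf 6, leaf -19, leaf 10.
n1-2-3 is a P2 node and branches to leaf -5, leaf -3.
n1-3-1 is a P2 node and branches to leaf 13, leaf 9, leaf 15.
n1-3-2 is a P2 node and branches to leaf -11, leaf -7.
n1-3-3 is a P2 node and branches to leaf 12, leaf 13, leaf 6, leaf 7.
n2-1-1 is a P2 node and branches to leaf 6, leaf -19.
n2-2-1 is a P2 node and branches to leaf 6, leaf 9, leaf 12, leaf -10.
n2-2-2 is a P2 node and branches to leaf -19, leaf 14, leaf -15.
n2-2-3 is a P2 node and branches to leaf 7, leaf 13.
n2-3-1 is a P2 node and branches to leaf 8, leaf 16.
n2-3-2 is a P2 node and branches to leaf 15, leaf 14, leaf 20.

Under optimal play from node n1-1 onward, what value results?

n1-1-1 (P2): min(17, -1, 18, 11) = -1
n1-1-2 (P2): min(1, -20, 9) = -20
n1-1 (P1): max(-1, -20) = -1

-1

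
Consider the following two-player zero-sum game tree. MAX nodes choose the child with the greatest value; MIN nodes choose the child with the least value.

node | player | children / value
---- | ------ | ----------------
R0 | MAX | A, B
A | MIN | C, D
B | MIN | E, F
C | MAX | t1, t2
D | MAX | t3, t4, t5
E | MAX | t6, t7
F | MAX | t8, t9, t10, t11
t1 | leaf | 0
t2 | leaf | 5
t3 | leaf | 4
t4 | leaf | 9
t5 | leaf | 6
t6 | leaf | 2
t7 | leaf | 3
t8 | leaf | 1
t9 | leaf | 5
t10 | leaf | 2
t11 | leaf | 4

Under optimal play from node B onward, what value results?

3

E (MAX): max(2, 3) = 3
F (MAX): max(1, 5, 2, 4) = 5
B (MIN): min(3, 5) = 3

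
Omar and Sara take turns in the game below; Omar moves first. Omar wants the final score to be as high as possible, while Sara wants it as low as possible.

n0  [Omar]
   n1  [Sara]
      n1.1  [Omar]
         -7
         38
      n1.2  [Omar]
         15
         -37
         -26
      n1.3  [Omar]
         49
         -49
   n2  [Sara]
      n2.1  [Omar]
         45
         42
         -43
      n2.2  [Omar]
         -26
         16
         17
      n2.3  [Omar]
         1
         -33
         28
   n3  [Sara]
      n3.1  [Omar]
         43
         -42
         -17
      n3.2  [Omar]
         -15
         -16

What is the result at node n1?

15

n1.1 (Omar): max(-7, 38) = 38
n1.2 (Omar): max(15, -37, -26) = 15
n1.3 (Omar): max(49, -49) = 49
n1 (Sara): min(38, 15, 49) = 15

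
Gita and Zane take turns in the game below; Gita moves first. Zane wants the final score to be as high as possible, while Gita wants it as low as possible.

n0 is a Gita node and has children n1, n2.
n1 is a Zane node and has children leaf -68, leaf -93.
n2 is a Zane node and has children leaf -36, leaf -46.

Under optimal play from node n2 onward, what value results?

n2 (Zane): max(-36, -46) = -36

-36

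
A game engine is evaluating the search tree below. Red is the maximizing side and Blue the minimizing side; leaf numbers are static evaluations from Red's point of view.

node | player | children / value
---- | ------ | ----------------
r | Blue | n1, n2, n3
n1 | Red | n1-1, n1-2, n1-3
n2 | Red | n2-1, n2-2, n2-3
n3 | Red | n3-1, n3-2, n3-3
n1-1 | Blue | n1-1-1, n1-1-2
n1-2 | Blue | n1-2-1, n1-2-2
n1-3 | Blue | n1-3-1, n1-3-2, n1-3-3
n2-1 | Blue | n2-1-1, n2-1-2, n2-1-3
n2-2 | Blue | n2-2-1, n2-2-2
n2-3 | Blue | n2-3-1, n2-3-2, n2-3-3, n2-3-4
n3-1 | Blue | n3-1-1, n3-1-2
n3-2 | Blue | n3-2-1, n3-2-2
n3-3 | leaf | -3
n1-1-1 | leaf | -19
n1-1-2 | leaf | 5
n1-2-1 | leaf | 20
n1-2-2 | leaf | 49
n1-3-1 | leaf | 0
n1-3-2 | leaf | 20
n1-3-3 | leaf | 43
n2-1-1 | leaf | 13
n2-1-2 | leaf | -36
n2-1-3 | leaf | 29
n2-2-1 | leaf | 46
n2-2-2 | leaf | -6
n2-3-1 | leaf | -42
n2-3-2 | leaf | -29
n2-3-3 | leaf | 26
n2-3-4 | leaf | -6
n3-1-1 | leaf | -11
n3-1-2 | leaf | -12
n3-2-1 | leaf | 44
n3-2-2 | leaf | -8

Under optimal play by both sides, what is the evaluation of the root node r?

n1-1 (Blue): min(-19, 5) = -19
n1-2 (Blue): min(20, 49) = 20
n1-3 (Blue): min(0, 20, 43) = 0
n1 (Red): max(-19, 20, 0) = 20
n2-1 (Blue): min(13, -36, 29) = -36
n2-2 (Blue): min(46, -6) = -6
n2-3 (Blue): min(-42, -29, 26, -6) = -42
n2 (Red): max(-36, -6, -42) = -6
n3-1 (Blue): min(-11, -12) = -12
n3-2 (Blue): min(44, -8) = -8
n3 (Red): max(-12, -8, -3) = -3
r (Blue): min(20, -6, -3) = -6

-6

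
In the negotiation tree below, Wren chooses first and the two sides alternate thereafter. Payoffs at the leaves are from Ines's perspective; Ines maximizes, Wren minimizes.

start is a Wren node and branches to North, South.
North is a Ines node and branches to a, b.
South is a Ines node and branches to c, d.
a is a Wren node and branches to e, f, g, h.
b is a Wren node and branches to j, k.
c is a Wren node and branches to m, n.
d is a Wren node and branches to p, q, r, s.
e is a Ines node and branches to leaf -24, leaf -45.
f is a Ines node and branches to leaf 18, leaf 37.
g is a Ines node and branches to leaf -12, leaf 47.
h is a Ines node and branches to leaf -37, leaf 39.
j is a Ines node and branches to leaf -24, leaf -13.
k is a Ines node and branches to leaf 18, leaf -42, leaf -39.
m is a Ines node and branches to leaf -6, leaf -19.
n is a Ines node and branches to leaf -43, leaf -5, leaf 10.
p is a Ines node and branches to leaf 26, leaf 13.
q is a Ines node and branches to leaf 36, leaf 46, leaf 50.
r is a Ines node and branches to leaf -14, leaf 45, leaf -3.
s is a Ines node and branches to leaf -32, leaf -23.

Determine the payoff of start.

e (Ines): max(-24, -45) = -24
f (Ines): max(18, 37) = 37
g (Ines): max(-12, 47) = 47
h (Ines): max(-37, 39) = 39
a (Wren): min(-24, 37, 47, 39) = -24
j (Ines): max(-24, -13) = -13
k (Ines): max(18, -42, -39) = 18
b (Wren): min(-13, 18) = -13
North (Ines): max(-24, -13) = -13
m (Ines): max(-6, -19) = -6
n (Ines): max(-43, -5, 10) = 10
c (Wren): min(-6, 10) = -6
p (Ines): max(26, 13) = 26
q (Ines): max(36, 46, 50) = 50
r (Ines): max(-14, 45, -3) = 45
s (Ines): max(-32, -23) = -23
d (Wren): min(26, 50, 45, -23) = -23
South (Ines): max(-6, -23) = -6
start (Wren): min(-13, -6) = -13

-13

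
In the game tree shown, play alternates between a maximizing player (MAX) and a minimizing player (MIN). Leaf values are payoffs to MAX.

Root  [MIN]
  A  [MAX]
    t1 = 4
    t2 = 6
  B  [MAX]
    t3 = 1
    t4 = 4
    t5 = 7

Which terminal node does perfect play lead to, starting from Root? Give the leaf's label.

A (MAX): max(4, 6) = 6
B (MAX): max(1, 4, 7) = 7
Root (MIN): min(6, 7) = 6
At Root, MIN picks A (lowest: 6).
At A, MAX picks t2 (highest: 6).
Terminal value 6.

t2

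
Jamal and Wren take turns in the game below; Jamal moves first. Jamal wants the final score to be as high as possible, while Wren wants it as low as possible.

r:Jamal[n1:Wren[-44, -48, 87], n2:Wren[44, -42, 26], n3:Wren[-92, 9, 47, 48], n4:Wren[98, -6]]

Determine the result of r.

n1 (Wren): min(-44, -48, 87) = -48
n2 (Wren): min(44, -42, 26) = -42
n3 (Wren): min(-92, 9, 47, 48) = -92
n4 (Wren): min(98, -6) = -6
r (Jamal): max(-48, -42, -92, -6) = -6

-6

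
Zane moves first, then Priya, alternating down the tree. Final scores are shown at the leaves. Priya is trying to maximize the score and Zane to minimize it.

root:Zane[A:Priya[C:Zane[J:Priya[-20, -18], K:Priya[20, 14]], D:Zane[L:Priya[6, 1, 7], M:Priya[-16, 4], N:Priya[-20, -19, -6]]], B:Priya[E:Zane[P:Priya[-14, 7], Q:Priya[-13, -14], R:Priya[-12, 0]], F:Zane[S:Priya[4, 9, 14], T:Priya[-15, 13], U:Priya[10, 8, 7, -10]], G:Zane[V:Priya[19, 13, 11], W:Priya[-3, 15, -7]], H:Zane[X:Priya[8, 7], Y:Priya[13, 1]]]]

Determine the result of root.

J (Priya): max(-20, -18) = -18
K (Priya): max(20, 14) = 20
C (Zane): min(-18, 20) = -18
L (Priya): max(6, 1, 7) = 7
M (Priya): max(-16, 4) = 4
N (Priya): max(-20, -19, -6) = -6
D (Zane): min(7, 4, -6) = -6
A (Priya): max(-18, -6) = -6
P (Priya): max(-14, 7) = 7
Q (Priya): max(-13, -14) = -13
R (Priya): max(-12, 0) = 0
E (Zane): min(7, -13, 0) = -13
S (Priya): max(4, 9, 14) = 14
T (Priya): max(-15, 13) = 13
U (Priya): max(10, 8, 7, -10) = 10
F (Zane): min(14, 13, 10) = 10
V (Priya): max(19, 13, 11) = 19
W (Priya): max(-3, 15, -7) = 15
G (Zane): min(19, 15) = 15
X (Priya): max(8, 7) = 8
Y (Priya): max(13, 1) = 13
H (Zane): min(8, 13) = 8
B (Priya): max(-13, 10, 15, 8) = 15
root (Zane): min(-6, 15) = -6

-6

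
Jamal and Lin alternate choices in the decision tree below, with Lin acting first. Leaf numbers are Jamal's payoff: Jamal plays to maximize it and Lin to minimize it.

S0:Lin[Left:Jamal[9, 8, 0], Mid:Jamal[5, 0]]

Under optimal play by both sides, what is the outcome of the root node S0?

5

Left (Jamal): max(9, 8, 0) = 9
Mid (Jamal): max(5, 0) = 5
S0 (Lin): min(9, 5) = 5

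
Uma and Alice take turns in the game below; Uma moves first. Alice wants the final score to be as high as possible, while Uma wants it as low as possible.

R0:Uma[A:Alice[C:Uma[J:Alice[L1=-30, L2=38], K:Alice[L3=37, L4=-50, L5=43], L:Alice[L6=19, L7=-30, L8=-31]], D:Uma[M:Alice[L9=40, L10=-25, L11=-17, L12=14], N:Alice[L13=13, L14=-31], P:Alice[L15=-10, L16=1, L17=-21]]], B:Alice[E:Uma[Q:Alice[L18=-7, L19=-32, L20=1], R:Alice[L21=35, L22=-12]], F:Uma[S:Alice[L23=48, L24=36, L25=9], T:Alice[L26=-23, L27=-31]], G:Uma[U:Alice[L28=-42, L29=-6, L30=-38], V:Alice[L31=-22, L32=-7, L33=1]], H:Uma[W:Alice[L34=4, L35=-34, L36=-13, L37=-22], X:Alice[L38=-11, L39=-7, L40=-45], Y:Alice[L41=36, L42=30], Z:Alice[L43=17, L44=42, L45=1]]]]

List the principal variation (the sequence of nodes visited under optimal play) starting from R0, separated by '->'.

R0 -> B -> E -> Q -> L20

J (Alice): max(-30, 38) = 38
K (Alice): max(37, -50, 43) = 43
L (Alice): max(19, -30, -31) = 19
C (Uma): min(38, 43, 19) = 19
M (Alice): max(40, -25, -17, 14) = 40
N (Alice): max(13, -31) = 13
P (Alice): max(-10, 1, -21) = 1
D (Uma): min(40, 13, 1) = 1
A (Alice): max(19, 1) = 19
Q (Alice): max(-7, -32, 1) = 1
R (Alice): max(35, -12) = 35
E (Uma): min(1, 35) = 1
S (Alice): max(48, 36, 9) = 48
T (Alice): max(-23, -31) = -23
F (Uma): min(48, -23) = -23
U (Alice): max(-42, -6, -38) = -6
V (Alice): max(-22, -7, 1) = 1
G (Uma): min(-6, 1) = -6
W (Alice): max(4, -34, -13, -22) = 4
X (Alice): max(-11, -7, -45) = -7
Y (Alice): max(36, 30) = 36
Z (Alice): max(17, 42, 1) = 42
H (Uma): min(4, -7, 36, 42) = -7
B (Alice): max(1, -23, -6, -7) = 1
R0 (Uma): min(19, 1) = 1
At R0, Uma picks B (lowest: 1).
At B, Alice picks E (highest: 1).
At E, Uma picks Q (lowest: 1).
At Q, Alice picks L20 (highest: 1).
Terminal value 1.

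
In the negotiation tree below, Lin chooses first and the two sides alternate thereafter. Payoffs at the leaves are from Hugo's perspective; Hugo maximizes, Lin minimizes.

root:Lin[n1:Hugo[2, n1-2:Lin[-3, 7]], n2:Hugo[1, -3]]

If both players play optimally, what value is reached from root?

1

n1-2 (Lin): min(-3, 7) = -3
n1 (Hugo): max(2, -3) = 2
n2 (Hugo): max(1, -3) = 1
root (Lin): min(2, 1) = 1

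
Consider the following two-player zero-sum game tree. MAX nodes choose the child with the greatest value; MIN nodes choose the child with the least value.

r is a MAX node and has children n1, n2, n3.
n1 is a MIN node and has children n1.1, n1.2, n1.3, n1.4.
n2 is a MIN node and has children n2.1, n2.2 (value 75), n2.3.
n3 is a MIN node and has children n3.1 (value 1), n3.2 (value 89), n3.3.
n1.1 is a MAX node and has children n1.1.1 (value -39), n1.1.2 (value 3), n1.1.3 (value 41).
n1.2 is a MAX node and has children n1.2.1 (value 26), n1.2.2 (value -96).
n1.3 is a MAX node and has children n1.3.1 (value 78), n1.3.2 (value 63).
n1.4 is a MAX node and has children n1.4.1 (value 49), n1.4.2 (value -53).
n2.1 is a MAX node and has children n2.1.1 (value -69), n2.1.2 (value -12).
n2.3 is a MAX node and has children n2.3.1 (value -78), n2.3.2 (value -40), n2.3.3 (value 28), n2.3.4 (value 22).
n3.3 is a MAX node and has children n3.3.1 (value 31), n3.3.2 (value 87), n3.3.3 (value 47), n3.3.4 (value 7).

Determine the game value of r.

26

n1.1 (MAX): max(-39, 3, 41) = 41
n1.2 (MAX): max(26, -96) = 26
n1.3 (MAX): max(78, 63) = 78
n1.4 (MAX): max(49, -53) = 49
n1 (MIN): min(41, 26, 78, 49) = 26
n2.1 (MAX): max(-69, -12) = -12
n2.3 (MAX): max(-78, -40, 28, 22) = 28
n2 (MIN): min(-12, 75, 28) = -12
n3.3 (MAX): max(31, 87, 47, 7) = 87
n3 (MIN): min(1, 89, 87) = 1
r (MAX): max(26, -12, 1) = 26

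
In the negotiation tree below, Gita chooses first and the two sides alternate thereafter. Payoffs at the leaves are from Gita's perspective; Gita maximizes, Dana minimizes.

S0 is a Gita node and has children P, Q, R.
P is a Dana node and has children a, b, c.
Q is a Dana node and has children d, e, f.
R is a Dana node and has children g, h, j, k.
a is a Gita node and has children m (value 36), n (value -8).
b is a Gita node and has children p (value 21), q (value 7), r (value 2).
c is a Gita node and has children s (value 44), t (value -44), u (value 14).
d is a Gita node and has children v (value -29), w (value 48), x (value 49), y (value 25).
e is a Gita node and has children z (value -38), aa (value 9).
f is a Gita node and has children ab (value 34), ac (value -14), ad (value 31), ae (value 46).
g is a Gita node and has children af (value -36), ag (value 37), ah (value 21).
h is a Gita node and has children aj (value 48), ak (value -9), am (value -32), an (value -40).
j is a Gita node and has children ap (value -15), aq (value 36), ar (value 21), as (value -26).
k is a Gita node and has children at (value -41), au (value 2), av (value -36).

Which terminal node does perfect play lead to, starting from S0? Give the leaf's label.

a (Gita): max(36, -8) = 36
b (Gita): max(21, 7, 2) = 21
c (Gita): max(44, -44, 14) = 44
P (Dana): min(36, 21, 44) = 21
d (Gita): max(-29, 48, 49, 25) = 49
e (Gita): max(-38, 9) = 9
f (Gita): max(34, -14, 31, 46) = 46
Q (Dana): min(49, 9, 46) = 9
g (Gita): max(-36, 37, 21) = 37
h (Gita): max(48, -9, -32, -40) = 48
j (Gita): max(-15, 36, 21, -26) = 36
k (Gita): max(-41, 2, -36) = 2
R (Dana): min(37, 48, 36, 2) = 2
S0 (Gita): max(21, 9, 2) = 21
At S0, Gita picks P (highest: 21).
At P, Dana picks b (lowest: 21).
At b, Gita picks p (highest: 21).
Terminal value 21.

p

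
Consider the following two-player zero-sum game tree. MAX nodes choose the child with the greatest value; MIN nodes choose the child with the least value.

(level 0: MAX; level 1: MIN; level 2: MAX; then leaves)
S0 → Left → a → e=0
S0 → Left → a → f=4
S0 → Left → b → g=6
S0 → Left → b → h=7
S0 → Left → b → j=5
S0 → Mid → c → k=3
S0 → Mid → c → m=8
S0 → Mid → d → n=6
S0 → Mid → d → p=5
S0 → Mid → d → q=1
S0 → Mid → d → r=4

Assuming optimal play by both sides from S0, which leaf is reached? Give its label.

a (MAX): max(0, 4) = 4
b (MAX): max(6, 7, 5) = 7
Left (MIN): min(4, 7) = 4
c (MAX): max(3, 8) = 8
d (MAX): max(6, 5, 1, 4) = 6
Mid (MIN): min(8, 6) = 6
S0 (MAX): max(4, 6) = 6
At S0, MAX picks Mid (highest: 6).
At Mid, MIN picks d (lowest: 6).
At d, MAX picks n (highest: 6).
Terminal value 6.

n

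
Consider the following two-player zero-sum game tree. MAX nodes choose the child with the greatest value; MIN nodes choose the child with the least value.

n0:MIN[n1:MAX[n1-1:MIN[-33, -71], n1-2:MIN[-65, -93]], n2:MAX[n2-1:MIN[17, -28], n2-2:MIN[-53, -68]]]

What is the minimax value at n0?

n1-1 (MIN): min(-33, -71) = -71
n1-2 (MIN): min(-65, -93) = -93
n1 (MAX): max(-71, -93) = -71
n2-1 (MIN): min(17, -28) = -28
n2-2 (MIN): min(-53, -68) = -68
n2 (MAX): max(-28, -68) = -28
n0 (MIN): min(-71, -28) = -71

-71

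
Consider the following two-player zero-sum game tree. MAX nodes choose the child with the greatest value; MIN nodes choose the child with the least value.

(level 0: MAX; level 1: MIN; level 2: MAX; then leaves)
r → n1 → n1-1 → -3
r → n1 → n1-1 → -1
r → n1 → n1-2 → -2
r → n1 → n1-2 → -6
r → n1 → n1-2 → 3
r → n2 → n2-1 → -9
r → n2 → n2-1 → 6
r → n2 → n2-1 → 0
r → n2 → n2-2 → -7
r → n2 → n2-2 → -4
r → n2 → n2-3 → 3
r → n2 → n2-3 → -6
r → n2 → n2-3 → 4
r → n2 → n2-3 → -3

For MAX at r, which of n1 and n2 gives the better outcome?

n1

n1-1 (MAX): max(-3, -1) = -1
n1-2 (MAX): max(-2, -6, 3) = 3
n1 (MIN): min(-1, 3) = -1
n2-1 (MAX): max(-9, 6, 0) = 6
n2-2 (MAX): max(-7, -4) = -4
n2-3 (MAX): max(3, -6, 4, -3) = 4
n2 (MIN): min(6, -4, 4) = -4
MAX prefers the higher value; n1=-1, n2=-4. n1 is better since -1 > -4.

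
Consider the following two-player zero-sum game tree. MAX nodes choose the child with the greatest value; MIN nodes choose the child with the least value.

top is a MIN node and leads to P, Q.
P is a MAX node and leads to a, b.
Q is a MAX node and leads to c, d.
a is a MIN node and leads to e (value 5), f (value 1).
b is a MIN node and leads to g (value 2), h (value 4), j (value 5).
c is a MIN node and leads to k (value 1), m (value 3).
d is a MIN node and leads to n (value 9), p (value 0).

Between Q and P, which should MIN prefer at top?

Q

c (MIN): min(1, 3) = 1
d (MIN): min(9, 0) = 0
Q (MAX): max(1, 0) = 1
a (MIN): min(5, 1) = 1
b (MIN): min(2, 4, 5) = 2
P (MAX): max(1, 2) = 2
MIN prefers the lower value; Q=1, P=2. Q is better since 1 < 2.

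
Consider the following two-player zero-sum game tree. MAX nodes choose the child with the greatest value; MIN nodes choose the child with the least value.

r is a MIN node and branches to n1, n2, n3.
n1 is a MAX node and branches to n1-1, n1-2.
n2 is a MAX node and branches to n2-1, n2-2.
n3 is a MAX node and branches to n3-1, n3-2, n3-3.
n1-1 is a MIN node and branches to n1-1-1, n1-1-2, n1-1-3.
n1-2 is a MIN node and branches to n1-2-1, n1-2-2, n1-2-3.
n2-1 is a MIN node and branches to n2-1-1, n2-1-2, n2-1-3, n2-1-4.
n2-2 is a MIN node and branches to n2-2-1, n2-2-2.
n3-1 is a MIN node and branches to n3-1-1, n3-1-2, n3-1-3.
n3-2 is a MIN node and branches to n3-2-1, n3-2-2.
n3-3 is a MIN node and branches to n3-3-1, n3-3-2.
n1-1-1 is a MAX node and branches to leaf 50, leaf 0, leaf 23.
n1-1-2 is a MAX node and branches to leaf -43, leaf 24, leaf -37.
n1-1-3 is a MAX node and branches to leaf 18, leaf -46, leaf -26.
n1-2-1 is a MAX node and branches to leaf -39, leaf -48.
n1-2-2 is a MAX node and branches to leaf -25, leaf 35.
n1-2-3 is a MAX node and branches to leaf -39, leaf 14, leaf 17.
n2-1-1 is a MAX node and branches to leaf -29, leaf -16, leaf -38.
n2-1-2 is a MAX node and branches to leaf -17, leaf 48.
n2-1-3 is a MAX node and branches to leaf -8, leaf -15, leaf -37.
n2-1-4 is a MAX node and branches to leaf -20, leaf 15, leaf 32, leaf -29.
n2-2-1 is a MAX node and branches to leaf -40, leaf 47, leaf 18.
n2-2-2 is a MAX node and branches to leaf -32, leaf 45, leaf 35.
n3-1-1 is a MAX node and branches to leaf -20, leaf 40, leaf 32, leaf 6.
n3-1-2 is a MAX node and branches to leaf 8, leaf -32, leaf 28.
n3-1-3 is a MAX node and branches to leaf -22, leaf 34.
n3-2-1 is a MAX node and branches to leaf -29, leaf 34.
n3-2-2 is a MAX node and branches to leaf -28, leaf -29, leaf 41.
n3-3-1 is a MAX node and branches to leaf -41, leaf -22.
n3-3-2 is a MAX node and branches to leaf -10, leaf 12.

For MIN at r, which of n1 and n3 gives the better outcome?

n1-1-1 (MAX): max(50, 0, 23) = 50
n1-1-2 (MAX): max(-43, 24, -37) = 24
n1-1-3 (MAX): max(18, -46, -26) = 18
n1-1 (MIN): min(50, 24, 18) = 18
n1-2-1 (MAX): max(-39, -48) = -39
n1-2-2 (MAX): max(-25, 35) = 35
n1-2-3 (MAX): max(-39, 14, 17) = 17
n1-2 (MIN): min(-39, 35, 17) = -39
n1 (MAX): max(18, -39) = 18
n3-1-1 (MAX): max(-20, 40, 32, 6) = 40
n3-1-2 (MAX): max(8, -32, 28) = 28
n3-1-3 (MAX): max(-22, 34) = 34
n3-1 (MIN): min(40, 28, 34) = 28
n3-2-1 (MAX): max(-29, 34) = 34
n3-2-2 (MAX): max(-28, -29, 41) = 41
n3-2 (MIN): min(34, 41) = 34
n3-3-1 (MAX): max(-41, -22) = -22
n3-3-2 (MAX): max(-10, 12) = 12
n3-3 (MIN): min(-22, 12) = -22
n3 (MAX): max(28, 34, -22) = 34
MIN prefers the lower value; n1=18, n3=34. n1 is better since 18 < 34.

n1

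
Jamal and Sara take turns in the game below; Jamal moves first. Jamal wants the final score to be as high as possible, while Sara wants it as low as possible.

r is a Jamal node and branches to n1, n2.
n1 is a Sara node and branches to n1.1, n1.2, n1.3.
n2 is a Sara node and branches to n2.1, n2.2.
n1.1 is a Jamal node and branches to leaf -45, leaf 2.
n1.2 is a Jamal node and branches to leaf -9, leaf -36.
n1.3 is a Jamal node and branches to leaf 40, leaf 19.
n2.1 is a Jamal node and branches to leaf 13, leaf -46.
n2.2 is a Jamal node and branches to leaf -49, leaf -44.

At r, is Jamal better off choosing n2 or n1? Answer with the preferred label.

n2.1 (Jamal): max(13, -46) = 13
n2.2 (Jamal): max(-49, -44) = -44
n2 (Sara): min(13, -44) = -44
n1.1 (Jamal): max(-45, 2) = 2
n1.2 (Jamal): max(-9, -36) = -9
n1.3 (Jamal): max(40, 19) = 40
n1 (Sara): min(2, -9, 40) = -9
Jamal prefers the higher value; n2=-44, n1=-9. n1 is better since -9 > -44.

n1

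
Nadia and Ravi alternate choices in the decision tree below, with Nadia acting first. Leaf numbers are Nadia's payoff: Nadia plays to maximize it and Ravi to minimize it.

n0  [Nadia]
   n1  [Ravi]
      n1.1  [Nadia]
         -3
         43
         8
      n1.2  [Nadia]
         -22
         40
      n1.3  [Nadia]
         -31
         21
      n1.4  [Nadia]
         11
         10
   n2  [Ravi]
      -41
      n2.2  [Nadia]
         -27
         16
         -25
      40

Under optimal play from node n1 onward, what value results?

n1.1 (Nadia): max(-3, 43, 8) = 43
n1.2 (Nadia): max(-22, 40) = 40
n1.3 (Nadia): max(-31, 21) = 21
n1.4 (Nadia): max(11, 10) = 11
n1 (Ravi): min(43, 40, 21, 11) = 11

11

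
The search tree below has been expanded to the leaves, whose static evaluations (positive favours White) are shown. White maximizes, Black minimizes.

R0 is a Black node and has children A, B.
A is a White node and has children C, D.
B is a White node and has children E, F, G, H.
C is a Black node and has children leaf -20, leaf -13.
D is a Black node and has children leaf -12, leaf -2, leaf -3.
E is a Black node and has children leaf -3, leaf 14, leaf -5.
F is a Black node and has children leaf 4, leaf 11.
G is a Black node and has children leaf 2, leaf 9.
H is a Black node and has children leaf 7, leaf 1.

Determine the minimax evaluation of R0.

-12

C (Black): min(-20, -13) = -20
D (Black): min(-12, -2, -3) = -12
A (White): max(-20, -12) = -12
E (Black): min(-3, 14, -5) = -5
F (Black): min(4, 11) = 4
G (Black): min(2, 9) = 2
H (Black): min(7, 1) = 1
B (White): max(-5, 4, 2, 1) = 4
R0 (Black): min(-12, 4) = -12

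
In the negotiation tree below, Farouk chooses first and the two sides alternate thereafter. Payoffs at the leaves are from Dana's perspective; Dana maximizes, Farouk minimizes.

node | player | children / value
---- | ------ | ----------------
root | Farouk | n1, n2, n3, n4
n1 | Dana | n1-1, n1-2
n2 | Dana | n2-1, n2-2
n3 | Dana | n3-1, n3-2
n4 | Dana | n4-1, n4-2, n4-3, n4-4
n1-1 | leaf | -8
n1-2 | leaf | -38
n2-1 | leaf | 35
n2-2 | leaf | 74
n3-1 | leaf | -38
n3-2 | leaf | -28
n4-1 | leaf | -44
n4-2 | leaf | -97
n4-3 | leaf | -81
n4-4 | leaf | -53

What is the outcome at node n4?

n4 (Dana): max(-44, -97, -81, -53) = -44

-44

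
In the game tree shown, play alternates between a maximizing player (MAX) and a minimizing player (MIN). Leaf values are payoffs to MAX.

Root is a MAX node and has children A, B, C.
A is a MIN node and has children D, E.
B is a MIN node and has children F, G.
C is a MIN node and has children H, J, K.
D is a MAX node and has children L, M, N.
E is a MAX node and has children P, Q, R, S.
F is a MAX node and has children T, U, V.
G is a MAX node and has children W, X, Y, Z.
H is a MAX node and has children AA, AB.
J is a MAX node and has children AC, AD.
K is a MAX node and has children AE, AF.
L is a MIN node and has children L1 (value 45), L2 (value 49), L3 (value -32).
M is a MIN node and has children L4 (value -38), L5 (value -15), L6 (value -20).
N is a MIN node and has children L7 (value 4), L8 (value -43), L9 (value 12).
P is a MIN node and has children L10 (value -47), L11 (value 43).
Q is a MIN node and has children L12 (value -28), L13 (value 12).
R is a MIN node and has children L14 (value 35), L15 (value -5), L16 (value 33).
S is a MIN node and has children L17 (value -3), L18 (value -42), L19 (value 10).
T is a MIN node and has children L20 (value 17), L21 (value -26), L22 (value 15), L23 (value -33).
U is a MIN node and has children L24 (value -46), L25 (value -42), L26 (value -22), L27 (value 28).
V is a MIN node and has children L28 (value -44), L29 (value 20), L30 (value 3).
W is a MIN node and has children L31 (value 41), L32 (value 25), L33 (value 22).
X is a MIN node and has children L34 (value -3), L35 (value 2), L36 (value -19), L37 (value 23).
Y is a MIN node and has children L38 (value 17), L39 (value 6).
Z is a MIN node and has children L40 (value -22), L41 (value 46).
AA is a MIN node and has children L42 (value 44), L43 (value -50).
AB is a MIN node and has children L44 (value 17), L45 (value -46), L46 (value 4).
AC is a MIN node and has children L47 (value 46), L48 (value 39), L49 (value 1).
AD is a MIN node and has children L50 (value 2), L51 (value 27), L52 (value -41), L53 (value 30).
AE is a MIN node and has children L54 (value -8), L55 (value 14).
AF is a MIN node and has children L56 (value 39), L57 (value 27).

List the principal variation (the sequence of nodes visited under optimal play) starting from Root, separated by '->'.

Root -> A -> D -> L -> L3

L (MIN): min(45, 49, -32) = -32
M (MIN): min(-38, -15, -20) = -38
N (MIN): min(4, -43, 12) = -43
D (MAX): max(-32, -38, -43) = -32
P (MIN): min(-47, 43) = -47
Q (MIN): min(-28, 12) = -28
R (MIN): min(35, -5, 33) = -5
S (MIN): min(-3, -42, 10) = -42
E (MAX): max(-47, -28, -5, -42) = -5
A (MIN): min(-32, -5) = -32
T (MIN): min(17, -26, 15, -33) = -33
U (MIN): min(-46, -42, -22, 28) = -46
V (MIN): min(-44, 20, 3) = -44
F (MAX): max(-33, -46, -44) = -33
W (MIN): min(41, 25, 22) = 22
X (MIN): min(-3, 2, -19, 23) = -19
Y (MIN): min(17, 6) = 6
Z (MIN): min(-22, 46) = -22
G (MAX): max(22, -19, 6, -22) = 22
B (MIN): min(-33, 22) = -33
AA (MIN): min(44, -50) = -50
AB (MIN): min(17, -46, 4) = -46
H (MAX): max(-50, -46) = -46
AC (MIN): min(46, 39, 1) = 1
AD (MIN): min(2, 27, -41, 30) = -41
J (MAX): max(1, -41) = 1
AE (MIN): min(-8, 14) = -8
AF (MIN): min(39, 27) = 27
K (MAX): max(-8, 27) = 27
C (MIN): min(-46, 1, 27) = -46
Root (MAX): max(-32, -33, -46) = -32
At Root, MAX picks A (highest: -32).
At A, MIN picks D (lowest: -32).
At D, MAX picks L (highest: -32).
At L, MIN picks L3 (lowest: -32).
Terminal value -32.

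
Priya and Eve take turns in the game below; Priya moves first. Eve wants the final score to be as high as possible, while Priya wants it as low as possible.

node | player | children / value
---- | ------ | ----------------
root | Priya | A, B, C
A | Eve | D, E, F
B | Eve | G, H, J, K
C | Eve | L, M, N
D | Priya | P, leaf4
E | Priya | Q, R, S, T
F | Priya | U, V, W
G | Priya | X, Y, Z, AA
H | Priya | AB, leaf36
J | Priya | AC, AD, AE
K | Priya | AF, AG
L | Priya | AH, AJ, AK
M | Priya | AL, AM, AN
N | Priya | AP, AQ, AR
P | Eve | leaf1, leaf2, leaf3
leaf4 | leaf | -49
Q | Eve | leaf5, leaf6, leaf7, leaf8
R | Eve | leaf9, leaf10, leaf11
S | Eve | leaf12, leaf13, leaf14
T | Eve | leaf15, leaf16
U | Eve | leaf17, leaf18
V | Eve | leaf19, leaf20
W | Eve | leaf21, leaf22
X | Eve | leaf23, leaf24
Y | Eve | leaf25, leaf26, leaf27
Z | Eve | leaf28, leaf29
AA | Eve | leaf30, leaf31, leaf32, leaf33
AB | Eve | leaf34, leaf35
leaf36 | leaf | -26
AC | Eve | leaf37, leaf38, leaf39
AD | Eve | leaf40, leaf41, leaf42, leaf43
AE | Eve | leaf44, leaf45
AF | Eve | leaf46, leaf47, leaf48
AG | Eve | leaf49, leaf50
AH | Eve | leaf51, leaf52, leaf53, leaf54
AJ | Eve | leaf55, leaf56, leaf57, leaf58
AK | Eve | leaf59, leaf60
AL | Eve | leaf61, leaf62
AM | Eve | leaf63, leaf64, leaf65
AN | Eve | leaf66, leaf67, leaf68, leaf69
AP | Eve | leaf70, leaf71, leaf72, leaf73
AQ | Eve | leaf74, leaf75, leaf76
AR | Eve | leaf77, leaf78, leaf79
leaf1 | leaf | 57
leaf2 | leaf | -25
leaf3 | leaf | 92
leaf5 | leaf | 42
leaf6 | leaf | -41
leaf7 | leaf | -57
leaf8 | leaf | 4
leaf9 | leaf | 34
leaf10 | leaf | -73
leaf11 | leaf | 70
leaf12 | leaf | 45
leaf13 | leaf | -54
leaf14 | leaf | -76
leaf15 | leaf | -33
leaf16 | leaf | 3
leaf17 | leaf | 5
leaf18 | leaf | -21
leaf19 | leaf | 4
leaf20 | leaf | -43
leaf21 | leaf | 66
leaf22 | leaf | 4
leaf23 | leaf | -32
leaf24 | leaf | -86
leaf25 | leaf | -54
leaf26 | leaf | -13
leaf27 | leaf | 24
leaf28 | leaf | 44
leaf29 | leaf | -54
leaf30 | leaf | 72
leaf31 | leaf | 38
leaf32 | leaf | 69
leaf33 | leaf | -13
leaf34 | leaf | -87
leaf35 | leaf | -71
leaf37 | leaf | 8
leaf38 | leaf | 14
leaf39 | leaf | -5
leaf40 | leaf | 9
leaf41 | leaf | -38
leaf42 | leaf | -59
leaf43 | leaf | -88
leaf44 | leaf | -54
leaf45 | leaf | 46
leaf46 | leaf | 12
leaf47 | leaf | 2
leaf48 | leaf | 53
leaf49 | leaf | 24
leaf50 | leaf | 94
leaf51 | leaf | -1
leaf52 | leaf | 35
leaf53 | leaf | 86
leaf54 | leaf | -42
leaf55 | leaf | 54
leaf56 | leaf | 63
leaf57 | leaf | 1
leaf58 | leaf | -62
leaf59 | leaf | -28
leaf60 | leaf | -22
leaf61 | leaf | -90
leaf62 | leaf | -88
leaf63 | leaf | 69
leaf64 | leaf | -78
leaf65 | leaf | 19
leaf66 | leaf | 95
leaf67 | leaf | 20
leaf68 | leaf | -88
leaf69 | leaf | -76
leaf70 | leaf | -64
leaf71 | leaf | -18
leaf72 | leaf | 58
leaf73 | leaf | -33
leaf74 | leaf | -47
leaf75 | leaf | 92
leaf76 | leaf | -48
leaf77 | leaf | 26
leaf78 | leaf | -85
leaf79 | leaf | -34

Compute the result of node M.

-88

AL (Eve): max(-90, -88) = -88
AM (Eve): max(69, -78, 19) = 69
AN (Eve): max(95, 20, -88, -76) = 95
M (Priya): min(-88, 69, 95) = -88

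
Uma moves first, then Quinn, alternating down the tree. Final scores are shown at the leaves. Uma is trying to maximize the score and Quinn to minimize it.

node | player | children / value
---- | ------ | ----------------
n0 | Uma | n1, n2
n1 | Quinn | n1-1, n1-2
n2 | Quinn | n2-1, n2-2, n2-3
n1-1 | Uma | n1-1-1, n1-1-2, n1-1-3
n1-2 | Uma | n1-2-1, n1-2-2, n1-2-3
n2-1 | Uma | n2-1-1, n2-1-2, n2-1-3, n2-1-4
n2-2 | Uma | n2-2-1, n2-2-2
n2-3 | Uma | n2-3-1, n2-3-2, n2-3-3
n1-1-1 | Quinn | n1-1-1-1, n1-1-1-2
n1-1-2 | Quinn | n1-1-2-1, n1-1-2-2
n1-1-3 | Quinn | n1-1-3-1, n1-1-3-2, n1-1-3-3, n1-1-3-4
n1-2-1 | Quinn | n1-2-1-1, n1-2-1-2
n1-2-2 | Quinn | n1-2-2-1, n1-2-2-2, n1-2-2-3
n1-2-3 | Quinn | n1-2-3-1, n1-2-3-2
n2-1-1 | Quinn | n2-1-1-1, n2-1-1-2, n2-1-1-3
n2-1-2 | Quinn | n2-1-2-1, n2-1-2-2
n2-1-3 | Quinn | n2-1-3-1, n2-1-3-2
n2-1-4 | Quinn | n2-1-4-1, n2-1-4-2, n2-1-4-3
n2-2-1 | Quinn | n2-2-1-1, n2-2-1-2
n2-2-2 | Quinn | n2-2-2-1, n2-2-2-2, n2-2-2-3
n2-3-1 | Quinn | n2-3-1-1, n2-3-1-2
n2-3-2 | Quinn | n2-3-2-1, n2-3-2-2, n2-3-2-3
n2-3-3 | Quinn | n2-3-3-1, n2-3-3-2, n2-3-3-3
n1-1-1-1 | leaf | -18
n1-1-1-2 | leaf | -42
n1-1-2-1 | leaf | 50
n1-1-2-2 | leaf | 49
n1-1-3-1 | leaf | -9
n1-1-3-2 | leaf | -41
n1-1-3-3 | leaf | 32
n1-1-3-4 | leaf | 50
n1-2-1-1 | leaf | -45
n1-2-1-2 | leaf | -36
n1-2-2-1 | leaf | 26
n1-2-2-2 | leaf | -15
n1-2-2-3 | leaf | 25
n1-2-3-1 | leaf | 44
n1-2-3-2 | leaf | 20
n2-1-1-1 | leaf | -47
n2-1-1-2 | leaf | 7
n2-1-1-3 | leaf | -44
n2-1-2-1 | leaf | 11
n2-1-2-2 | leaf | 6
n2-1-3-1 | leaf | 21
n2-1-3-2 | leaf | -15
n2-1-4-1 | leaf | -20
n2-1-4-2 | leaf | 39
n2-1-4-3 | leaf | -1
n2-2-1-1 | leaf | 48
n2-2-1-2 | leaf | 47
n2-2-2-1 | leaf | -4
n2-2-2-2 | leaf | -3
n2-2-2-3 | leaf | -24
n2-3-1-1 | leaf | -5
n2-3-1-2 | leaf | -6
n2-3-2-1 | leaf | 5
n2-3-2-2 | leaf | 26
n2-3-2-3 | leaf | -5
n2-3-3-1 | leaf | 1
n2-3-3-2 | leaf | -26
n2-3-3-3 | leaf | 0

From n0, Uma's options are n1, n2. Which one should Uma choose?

n1-1-1 (Quinn): min(-18, -42) = -42
n1-1-2 (Quinn): min(50, 49) = 49
n1-1-3 (Quinn): min(-9, -41, 32, 50) = -41
n1-1 (Uma): max(-42, 49, -41) = 49
n1-2-1 (Quinn): min(-45, -36) = -45
n1-2-2 (Quinn): min(26, -15, 25) = -15
n1-2-3 (Quinn): min(44, 20) = 20
n1-2 (Uma): max(-45, -15, 20) = 20
n1 (Quinn): min(49, 20) = 20
n2-1-1 (Quinn): min(-47, 7, -44) = -47
n2-1-2 (Quinn): min(11, 6) = 6
n2-1-3 (Quinn): min(21, -15) = -15
n2-1-4 (Quinn): min(-20, 39, -1) = -20
n2-1 (Uma): max(-47, 6, -15, -20) = 6
n2-2-1 (Quinn): min(48, 47) = 47
n2-2-2 (Quinn): min(-4, -3, -24) = -24
n2-2 (Uma): max(47, -24) = 47
n2-3-1 (Quinn): min(-5, -6) = -6
n2-3-2 (Quinn): min(5, 26, -5) = -5
n2-3-3 (Quinn): min(1, -26, 0) = -26
n2-3 (Uma): max(-6, -5, -26) = -5
n2 (Quinn): min(6, 47, -5) = -5
n0 (Uma): max(20, -5) = 20
Uma at n0 wants the highest of {n1=20, n2=-5}, so chooses n1.

n1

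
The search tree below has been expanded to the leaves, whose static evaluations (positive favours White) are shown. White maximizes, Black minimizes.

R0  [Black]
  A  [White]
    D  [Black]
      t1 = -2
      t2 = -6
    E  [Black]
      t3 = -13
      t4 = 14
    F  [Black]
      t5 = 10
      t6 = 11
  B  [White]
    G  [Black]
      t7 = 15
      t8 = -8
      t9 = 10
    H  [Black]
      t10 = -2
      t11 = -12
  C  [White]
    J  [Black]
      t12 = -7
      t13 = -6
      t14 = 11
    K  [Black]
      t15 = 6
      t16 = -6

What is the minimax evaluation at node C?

-6

J (Black): min(-7, -6, 11) = -7
K (Black): min(6, -6) = -6
C (White): max(-7, -6) = -6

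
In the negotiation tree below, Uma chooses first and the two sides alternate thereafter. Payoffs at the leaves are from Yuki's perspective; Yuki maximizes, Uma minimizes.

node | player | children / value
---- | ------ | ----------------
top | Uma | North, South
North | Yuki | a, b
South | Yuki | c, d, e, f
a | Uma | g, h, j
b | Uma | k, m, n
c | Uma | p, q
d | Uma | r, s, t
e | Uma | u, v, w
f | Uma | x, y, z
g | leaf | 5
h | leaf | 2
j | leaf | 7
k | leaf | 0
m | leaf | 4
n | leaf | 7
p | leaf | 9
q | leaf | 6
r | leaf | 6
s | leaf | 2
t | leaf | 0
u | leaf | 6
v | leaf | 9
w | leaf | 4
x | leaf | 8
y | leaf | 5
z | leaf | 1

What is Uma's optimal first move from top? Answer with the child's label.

a (Uma): min(5, 2, 7) = 2
b (Uma): min(0, 4, 7) = 0
North (Yuki): max(2, 0) = 2
c (Uma): min(9, 6) = 6
d (Uma): min(6, 2, 0) = 0
e (Uma): min(6, 9, 4) = 4
f (Uma): min(8, 5, 1) = 1
South (Yuki): max(6, 0, 4, 1) = 6
top (Uma): min(2, 6) = 2
Uma at top wants the lowest of {North=2, South=6}, so chooses North.

North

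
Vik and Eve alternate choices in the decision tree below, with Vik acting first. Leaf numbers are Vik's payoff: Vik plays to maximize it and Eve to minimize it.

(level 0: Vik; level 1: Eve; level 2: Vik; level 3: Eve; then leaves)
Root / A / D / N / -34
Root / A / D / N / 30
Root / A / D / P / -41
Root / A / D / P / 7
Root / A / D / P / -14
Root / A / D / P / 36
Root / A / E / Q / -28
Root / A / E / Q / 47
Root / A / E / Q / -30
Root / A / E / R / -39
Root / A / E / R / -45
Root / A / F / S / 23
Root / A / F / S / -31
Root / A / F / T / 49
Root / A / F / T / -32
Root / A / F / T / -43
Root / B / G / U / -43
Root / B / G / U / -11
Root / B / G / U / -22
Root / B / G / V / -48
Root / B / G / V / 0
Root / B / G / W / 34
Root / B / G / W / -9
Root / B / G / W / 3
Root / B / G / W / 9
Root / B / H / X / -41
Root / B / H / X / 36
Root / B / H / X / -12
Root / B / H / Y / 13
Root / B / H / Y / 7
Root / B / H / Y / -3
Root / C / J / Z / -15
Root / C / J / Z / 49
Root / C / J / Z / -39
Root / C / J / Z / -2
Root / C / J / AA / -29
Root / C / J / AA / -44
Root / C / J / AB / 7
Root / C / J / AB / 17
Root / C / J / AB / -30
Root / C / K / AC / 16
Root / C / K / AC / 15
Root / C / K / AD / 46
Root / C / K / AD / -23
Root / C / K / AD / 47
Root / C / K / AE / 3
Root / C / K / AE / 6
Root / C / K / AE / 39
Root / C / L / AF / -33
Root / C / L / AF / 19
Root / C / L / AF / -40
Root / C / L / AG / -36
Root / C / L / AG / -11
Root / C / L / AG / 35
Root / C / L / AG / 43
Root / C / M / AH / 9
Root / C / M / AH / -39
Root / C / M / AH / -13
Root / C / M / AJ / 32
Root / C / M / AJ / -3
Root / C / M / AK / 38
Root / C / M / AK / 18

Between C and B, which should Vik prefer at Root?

Z (Eve): min(-15, 49, -39, -2) = -39
AA (Eve): min(-29, -44) = -44
AB (Eve): min(7, 17, -30) = -30
J (Vik): max(-39, -44, -30) = -30
AC (Eve): min(16, 15) = 15
AD (Eve): min(46, -23, 47) = -23
AE (Eve): min(3, 6, 39) = 3
K (Vik): max(15, -23, 3) = 15
AF (Eve): min(-33, 19, -40) = -40
AG (Eve): min(-36, -11, 35, 43) = -36
L (Vik): max(-40, -36) = -36
AH (Eve): min(9, -39, -13) = -39
AJ (Eve): min(32, -3) = -3
AK (Eve): min(38, 18) = 18
M (Vik): max(-39, -3, 18) = 18
C (Eve): min(-30, 15, -36, 18) = -36
U (Eve): min(-43, -11, -22) = -43
V (Eve): min(-48, 0) = -48
W (Eve): min(34, -9, 3, 9) = -9
G (Vik): max(-43, -48, -9) = -9
X (Eve): min(-41, 36, -12) = -41
Y (Eve): min(13, 7, -3) = -3
H (Vik): max(-41, -3) = -3
B (Eve): min(-9, -3) = -9
Vik prefers the higher value; C=-36, B=-9. B is better since -9 > -36.

B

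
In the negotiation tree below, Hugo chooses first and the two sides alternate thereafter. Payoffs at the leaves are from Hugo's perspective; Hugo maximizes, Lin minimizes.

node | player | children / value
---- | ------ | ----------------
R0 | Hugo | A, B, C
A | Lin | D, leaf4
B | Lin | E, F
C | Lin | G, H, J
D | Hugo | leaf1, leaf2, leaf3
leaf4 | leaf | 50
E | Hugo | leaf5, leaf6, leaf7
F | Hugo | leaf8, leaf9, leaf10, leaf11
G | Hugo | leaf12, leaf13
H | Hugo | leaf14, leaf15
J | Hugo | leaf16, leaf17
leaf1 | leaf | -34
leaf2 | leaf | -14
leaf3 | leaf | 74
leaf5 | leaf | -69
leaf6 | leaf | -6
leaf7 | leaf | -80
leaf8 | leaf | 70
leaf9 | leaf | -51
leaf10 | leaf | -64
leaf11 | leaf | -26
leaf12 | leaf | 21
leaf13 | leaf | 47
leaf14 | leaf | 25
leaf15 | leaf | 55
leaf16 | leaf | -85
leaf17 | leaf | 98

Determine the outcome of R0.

D (Hugo): max(-34, -14, 74) = 74
A (Lin): min(74, 50) = 50
E (Hugo): max(-69, -6, -80) = -6
F (Hugo): max(70, -51, -64, -26) = 70
B (Lin): min(-6, 70) = -6
G (Hugo): max(21, 47) = 47
H (Hugo): max(25, 55) = 55
J (Hugo): max(-85, 98) = 98
C (Lin): min(47, 55, 98) = 47
R0 (Hugo): max(50, -6, 47) = 50

50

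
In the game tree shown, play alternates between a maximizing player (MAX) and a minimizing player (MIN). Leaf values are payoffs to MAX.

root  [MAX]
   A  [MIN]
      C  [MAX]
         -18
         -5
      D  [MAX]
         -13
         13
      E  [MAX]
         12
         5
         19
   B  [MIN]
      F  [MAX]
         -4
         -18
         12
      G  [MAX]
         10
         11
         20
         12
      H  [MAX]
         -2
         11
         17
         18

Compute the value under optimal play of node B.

12

F (MAX): max(-4, -18, 12) = 12
G (MAX): max(10, 11, 20, 12) = 20
H (MAX): max(-2, 11, 17, 18) = 18
B (MIN): min(12, 20, 18) = 12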